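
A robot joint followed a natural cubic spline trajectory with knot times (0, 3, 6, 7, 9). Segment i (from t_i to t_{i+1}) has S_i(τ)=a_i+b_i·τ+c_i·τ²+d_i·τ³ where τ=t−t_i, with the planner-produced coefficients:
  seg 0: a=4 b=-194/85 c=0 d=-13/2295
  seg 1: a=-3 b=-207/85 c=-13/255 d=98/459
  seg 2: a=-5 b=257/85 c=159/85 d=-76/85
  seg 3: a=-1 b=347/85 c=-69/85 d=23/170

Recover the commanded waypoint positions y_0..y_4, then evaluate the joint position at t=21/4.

y_0 = S_0(0) = a_0 = 4
y_1 = S_1(0) = a_1 = -3
y_2 = S_2(0) = a_2 = -5
y_3 = S_3(0) = a_3 = -1
y_4 = S_3(2) = 5
t_q=21/4 is in segment 1 (τ=9/4); S_1(τ)=-17151/2720

y_0=4 y_1=-3 y_2=-5 y_3=-1 y_4=5
S(21/4) = -17151/2720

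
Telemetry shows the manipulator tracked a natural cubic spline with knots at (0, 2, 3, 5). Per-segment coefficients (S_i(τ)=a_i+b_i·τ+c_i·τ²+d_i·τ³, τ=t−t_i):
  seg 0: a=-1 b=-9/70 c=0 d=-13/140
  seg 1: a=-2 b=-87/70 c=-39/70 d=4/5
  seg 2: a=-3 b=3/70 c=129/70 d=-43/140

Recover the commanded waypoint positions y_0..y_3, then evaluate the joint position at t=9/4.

y_0=-1 y_1=-2 y_2=-3 y_3=2
S(9/4) = -2613/1120

y_0 = S_0(0) = a_0 = -1
y_1 = S_1(0) = a_1 = -2
y_2 = S_2(0) = a_2 = -3
y_3 = S_2(2) = 2
t_q=9/4 is in segment 1 (τ=1/4); S_1(τ)=-2613/1120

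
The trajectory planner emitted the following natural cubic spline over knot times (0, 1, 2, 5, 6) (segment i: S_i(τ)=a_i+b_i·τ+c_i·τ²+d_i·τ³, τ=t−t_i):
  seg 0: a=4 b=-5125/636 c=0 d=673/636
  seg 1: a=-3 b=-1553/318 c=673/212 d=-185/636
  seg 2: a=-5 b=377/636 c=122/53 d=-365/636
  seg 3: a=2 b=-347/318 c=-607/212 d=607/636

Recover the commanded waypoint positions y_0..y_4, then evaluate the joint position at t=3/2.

y_0=4 y_1=-3 y_2=-5 y_3=2 y_4=-1
S(3/2) = -7945/1696

y_0 = S_0(0) = a_0 = 4
y_1 = S_1(0) = a_1 = -3
y_2 = S_2(0) = a_2 = -5
y_3 = S_3(0) = a_3 = 2
y_4 = S_3(1) = -1
t_q=3/2 is in segment 1 (τ=1/2); S_1(τ)=-7945/1696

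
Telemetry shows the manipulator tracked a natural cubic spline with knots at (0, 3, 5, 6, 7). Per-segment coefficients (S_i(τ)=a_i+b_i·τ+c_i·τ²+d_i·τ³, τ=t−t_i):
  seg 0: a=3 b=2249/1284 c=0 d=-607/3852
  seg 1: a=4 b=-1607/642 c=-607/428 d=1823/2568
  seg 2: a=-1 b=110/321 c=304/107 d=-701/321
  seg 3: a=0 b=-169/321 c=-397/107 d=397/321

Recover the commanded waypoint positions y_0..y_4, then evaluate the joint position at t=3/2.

y_0=3 y_1=4 y_2=-1 y_3=0 y_4=-3
S(3/2) = 17447/3424

y_0 = S_0(0) = a_0 = 3
y_1 = S_1(0) = a_1 = 4
y_2 = S_2(0) = a_2 = -1
y_3 = S_3(0) = a_3 = 0
y_4 = S_3(1) = -3
t_q=3/2 is in segment 0 (τ=3/2); S_0(τ)=17447/3424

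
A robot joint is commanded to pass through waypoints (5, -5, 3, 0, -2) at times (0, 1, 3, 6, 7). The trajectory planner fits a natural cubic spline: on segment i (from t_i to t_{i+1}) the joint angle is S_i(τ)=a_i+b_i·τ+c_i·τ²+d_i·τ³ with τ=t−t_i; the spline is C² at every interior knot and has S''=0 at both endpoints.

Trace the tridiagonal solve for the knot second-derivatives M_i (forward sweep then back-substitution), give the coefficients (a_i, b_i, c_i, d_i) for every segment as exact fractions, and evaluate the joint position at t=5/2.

  seg 0: a=5 b=-2504/197 c=0 d=534/197
  seg 1: a=-5 b=-902/197 c=1602/197 d=-757/394
  seg 2: a=3 b=964/197 c=-669/197 d=94/197
  seg 3: a=0 b=-512/197 c=177/197 d=-59/197
S(5/2) = -175/3152

Δ: Δ0=-10, Δ1=4, Δ2=-1, Δ3=-2
row 1: diag=6, rhs=84; c'=1/3, d'=14
row 2: denom=10−2·1/3=28/3; d'=(-30−2·14)/(28/3)=-87/14
row 3: denom=8−3·9/28=197/28; d'=(-6−3·-87/14)/(197/28)=354/197
back: M3=354/197
back: M2=-87/14−9/28·354/197=-1338/197
back: M1=14−1/3·-1338/197=3204/197
M: M0=0, M1=3204/197, M2=-1338/197, M3=354/197, M4=0
seg 0: a=5, c=M0/2=0, d=(M1−M0)/(6·1)=534/197, b=Δ0−h0·(2M0+M1)/6=-2504/197
seg 1: a=-5, c=M1/2=1602/197, d=(M2−M1)/(6·2)=-757/394, b=Δ1−h1·(2M1+M2)/6=-902/197
seg 2: a=3, c=M2/2=-669/197, d=(M3−M2)/(6·3)=94/197, b=Δ2−h2·(2M2+M3)/6=964/197
seg 3: a=0, c=M3/2=177/197, d=(M4−M3)/(6·1)=-59/197, b=Δ3−h3·(2M3+M4)/6=-512/197
t_q=5/2 → seg 1, τ=3/2; S=-5+-902/197·τ+1602/197·τ²+-757/394·τ³=-175/3152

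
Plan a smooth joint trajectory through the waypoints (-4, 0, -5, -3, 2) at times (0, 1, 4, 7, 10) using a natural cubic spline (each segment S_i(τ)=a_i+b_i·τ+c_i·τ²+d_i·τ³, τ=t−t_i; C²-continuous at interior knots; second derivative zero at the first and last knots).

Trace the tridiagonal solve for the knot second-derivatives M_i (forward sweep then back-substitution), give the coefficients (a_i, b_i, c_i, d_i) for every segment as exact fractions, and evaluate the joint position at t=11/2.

Δ: Δ0=4, Δ1=-5/3, Δ2=2/3, Δ3=5/3
row 1: diag=8, rhs=-34; c'=3/8, d'=-17/4
row 2: denom=12−3·3/8=87/8; d'=(14−3·-17/4)/(87/8)=214/87
row 3: denom=12−3·8/29=324/29; d'=(6−3·214/87)/(324/29)=-10/81
back: M3=-10/81
back: M2=214/87−8/29·-10/81=202/81
back: M1=-17/4−3/8·202/81=-140/27
M: M0=0, M1=-140/27, M2=202/81, M3=-10/81, M4=0
seg 0: a=-4, c=M0/2=0, d=(M1−M0)/(6·1)=-70/81, b=Δ0−h0·(2M0+M1)/6=394/81
seg 1: a=0, c=M1/2=-70/27, d=(M2−M1)/(6·3)=311/729, b=Δ1−h1·(2M1+M2)/6=184/81
seg 2: a=-5, c=M2/2=101/81, d=(M3−M2)/(6·3)=-106/729, b=Δ2−h2·(2M2+M3)/6=-143/81
seg 3: a=-3, c=M3/2=-5/81, d=(M4−M3)/(6·3)=5/729, b=Δ3−h3·(2M3+M4)/6=145/81
t_q=11/2 → seg 2, τ=3/2; S=-5+-143/81·τ+101/81·τ²+-106/729·τ³=-16/3

  seg 0: a=-4 b=394/81 c=0 d=-70/81
  seg 1: a=0 b=184/81 c=-70/27 d=311/729
  seg 2: a=-5 b=-143/81 c=101/81 d=-106/729
  seg 3: a=-3 b=145/81 c=-5/81 d=5/729
S(11/2) = -16/3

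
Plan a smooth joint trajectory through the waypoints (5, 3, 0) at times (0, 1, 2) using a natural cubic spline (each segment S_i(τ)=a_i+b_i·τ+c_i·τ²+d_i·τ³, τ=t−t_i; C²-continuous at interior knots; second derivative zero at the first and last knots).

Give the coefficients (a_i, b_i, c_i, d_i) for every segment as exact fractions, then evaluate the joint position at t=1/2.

Δ: Δ0=-2, Δ1=-3
row 1: diag=4, rhs=-6; c'=1/4, d'=-3/2
back: M1=-3/2
M: M0=0, M1=-3/2, M2=0
seg 0: a=5, c=M0/2=0, d=(M1−M0)/(6·1)=-1/4, b=Δ0−h0·(2M0+M1)/6=-7/4
seg 1: a=3, c=M1/2=-3/4, d=(M2−M1)/(6·1)=1/4, b=Δ1−h1·(2M1+M2)/6=-5/2
t_q=1/2 → seg 0, τ=1/2; S=5+-7/4·τ+0·τ²+-1/4·τ³=131/32

  seg 0: a=5 b=-7/4 c=0 d=-1/4
  seg 1: a=3 b=-5/2 c=-3/4 d=1/4
S(1/2) = 131/32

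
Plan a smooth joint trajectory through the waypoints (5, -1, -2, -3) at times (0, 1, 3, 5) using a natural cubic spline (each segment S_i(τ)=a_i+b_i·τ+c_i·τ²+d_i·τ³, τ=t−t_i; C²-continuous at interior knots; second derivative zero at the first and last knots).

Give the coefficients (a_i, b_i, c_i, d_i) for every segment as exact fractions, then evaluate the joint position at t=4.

  seg 0: a=5 b=-7 c=0 d=1
  seg 1: a=-1 b=-4 c=3 d=-5/8
  seg 2: a=-2 b=1/2 c=-3/4 d=1/8
S(4) = -17/8

Δ: Δ0=-6, Δ1=-1/2, Δ2=-1/2
row 1: diag=6, rhs=33; c'=1/3, d'=11/2
row 2: denom=8−2·1/3=22/3; d'=(0−2·11/2)/(22/3)=-3/2
back: M2=-3/2
back: M1=11/2−1/3·-3/2=6
M: M0=0, M1=6, M2=-3/2, M3=0
seg 0: a=5, c=M0/2=0, d=(M1−M0)/(6·1)=1, b=Δ0−h0·(2M0+M1)/6=-7
seg 1: a=-1, c=M1/2=3, d=(M2−M1)/(6·2)=-5/8, b=Δ1−h1·(2M1+M2)/6=-4
seg 2: a=-2, c=M2/2=-3/4, d=(M3−M2)/(6·2)=1/8, b=Δ2−h2·(2M2+M3)/6=1/2
t_q=4 → seg 2, τ=1; S=-2+1/2·τ+-3/4·τ²+1/8·τ³=-17/8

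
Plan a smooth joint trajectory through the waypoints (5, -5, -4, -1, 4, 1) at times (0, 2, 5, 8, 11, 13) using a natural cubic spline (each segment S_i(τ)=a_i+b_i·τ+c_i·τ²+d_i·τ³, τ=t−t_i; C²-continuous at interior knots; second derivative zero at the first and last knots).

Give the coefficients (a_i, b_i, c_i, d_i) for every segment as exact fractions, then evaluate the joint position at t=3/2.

  seg 0: a=5 b=-2600/423 c=0 d=485/1692
  seg 1: a=-5 b=-1145/423 c=485/282 d=-1793/7614
  seg 2: a=-4 b=1061/846 c=-169/423 d=17/162
  seg 3: a=-1 b=715/423 c=461/846 d=-1403/7614
  seg 4: a=4 b=-13/846 c=-157/141 d=157/846
S(3/2) = -14675/4512

Δ: Δ0=-5, Δ1=1/3, Δ2=1, Δ3=5/3, Δ4=-3/2
row 1: diag=10, rhs=32; c'=3/10, d'=16/5
row 2: denom=12−3·3/10=111/10; d'=(4−3·16/5)/(111/10)=-56/111
row 3: denom=12−3·10/37=414/37; d'=(4−3·-56/111)/(414/37)=34/69
row 4: denom=10−3·37/138=423/46; d'=(-19−3·34/69)/(423/46)=-314/141
back: M4=-314/141
back: M3=34/69−37/138·-314/141=461/423
back: M2=-56/111−10/37·461/423=-338/423
back: M1=16/5−3/10·-338/423=485/141
M: M0=0, M1=485/141, M2=-338/423, M3=461/423, M4=-314/141, M5=0
seg 0: a=5, c=M0/2=0, d=(M1−M0)/(6·2)=485/1692, b=Δ0−h0·(2M0+M1)/6=-2600/423
seg 1: a=-5, c=M1/2=485/282, d=(M2−M1)/(6·3)=-1793/7614, b=Δ1−h1·(2M1+M2)/6=-1145/423
seg 2: a=-4, c=M2/2=-169/423, d=(M3−M2)/(6·3)=17/162, b=Δ2−h2·(2M2+M3)/6=1061/846
seg 3: a=-1, c=M3/2=461/846, d=(M4−M3)/(6·3)=-1403/7614, b=Δ3−h3·(2M3+M4)/6=715/423
seg 4: a=4, c=M4/2=-157/141, d=(M5−M4)/(6·2)=157/846, b=Δ4−h4·(2M4+M5)/6=-13/846
t_q=3/2 → seg 0, τ=3/2; S=5+-2600/423·τ+0·τ²+485/1692·τ³=-14675/4512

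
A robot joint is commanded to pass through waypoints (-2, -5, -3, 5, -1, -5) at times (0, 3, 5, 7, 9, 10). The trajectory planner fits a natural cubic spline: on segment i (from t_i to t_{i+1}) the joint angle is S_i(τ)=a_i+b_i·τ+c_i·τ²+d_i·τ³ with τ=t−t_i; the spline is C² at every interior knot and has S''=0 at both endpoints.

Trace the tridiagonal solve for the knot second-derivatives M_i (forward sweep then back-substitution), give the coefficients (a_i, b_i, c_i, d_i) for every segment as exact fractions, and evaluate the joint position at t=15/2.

  seg 0: a=-2 b=-475/388 c=0 d=29/1164
  seg 1: a=-5 b=-107/194 c=87/388 d=107/388
  seg 2: a=-3 b=709/194 c=729/388 d=-331/388
  seg 3: a=5 b=181/194 c=-1257/388 d=247/388
  seg 4: a=-1 b=-851/194 c=225/388 d=-75/388
S(15/2) = 14701/3104

Δ: Δ0=-1, Δ1=1, Δ2=4, Δ3=-3, Δ4=-4
row 1: diag=10, rhs=12; c'=1/5, d'=6/5
row 2: denom=8−2·1/5=38/5; d'=(18−2·6/5)/(38/5)=39/19
row 3: denom=8−2·5/19=142/19; d'=(-42−2·39/19)/(142/19)=-438/71
row 4: denom=6−2·19/71=388/71; d'=(-6−2·-438/71)/(388/71)=225/194
back: M4=225/194
back: M3=-438/71−19/71·225/194=-1257/194
back: M2=39/19−5/19·-1257/194=729/194
back: M1=6/5−1/5·729/194=87/194
M: M0=0, M1=87/194, M2=729/194, M3=-1257/194, M4=225/194, M5=0
seg 0: a=-2, c=M0/2=0, d=(M1−M0)/(6·3)=29/1164, b=Δ0−h0·(2M0+M1)/6=-475/388
seg 1: a=-5, c=M1/2=87/388, d=(M2−M1)/(6·2)=107/388, b=Δ1−h1·(2M1+M2)/6=-107/194
seg 2: a=-3, c=M2/2=729/388, d=(M3−M2)/(6·2)=-331/388, b=Δ2−h2·(2M2+M3)/6=709/194
seg 3: a=5, c=M3/2=-1257/388, d=(M4−M3)/(6·2)=247/388, b=Δ3−h3·(2M3+M4)/6=181/194
seg 4: a=-1, c=M4/2=225/388, d=(M5−M4)/(6·1)=-75/388, b=Δ4−h4·(2M4+M5)/6=-851/194
t_q=15/2 → seg 3, τ=1/2; S=5+181/194·τ+-1257/388·τ²+247/388·τ³=14701/3104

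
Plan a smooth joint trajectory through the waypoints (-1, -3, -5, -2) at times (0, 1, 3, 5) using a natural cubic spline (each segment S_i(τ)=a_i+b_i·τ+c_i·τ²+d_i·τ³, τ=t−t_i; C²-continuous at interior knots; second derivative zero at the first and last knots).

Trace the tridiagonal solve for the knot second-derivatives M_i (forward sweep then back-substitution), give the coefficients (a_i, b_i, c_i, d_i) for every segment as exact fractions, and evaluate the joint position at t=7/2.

Δ: Δ0=-2, Δ1=-1, Δ2=3/2
row 1: diag=6, rhs=6; c'=1/3, d'=1
row 2: denom=8−2·1/3=22/3; d'=(15−2·1)/(22/3)=39/22
back: M2=39/22
back: M1=1−1/3·39/22=9/22
M: M0=0, M1=9/22, M2=39/22, M3=0
seg 0: a=-1, c=M0/2=0, d=(M1−M0)/(6·1)=3/44, b=Δ0−h0·(2M0+M1)/6=-91/44
seg 1: a=-3, c=M1/2=9/44, d=(M2−M1)/(6·2)=5/44, b=Δ1−h1·(2M1+M2)/6=-41/22
seg 2: a=-5, c=M2/2=39/44, d=(M3−M2)/(6·2)=-13/88, b=Δ2−h2·(2M2+M3)/6=7/22
t_q=7/2 → seg 2, τ=1/2; S=-5+7/22·τ+39/44·τ²+-13/88·τ³=-3265/704

  seg 0: a=-1 b=-91/44 c=0 d=3/44
  seg 1: a=-3 b=-41/22 c=9/44 d=5/44
  seg 2: a=-5 b=7/22 c=39/44 d=-13/88
S(7/2) = -3265/704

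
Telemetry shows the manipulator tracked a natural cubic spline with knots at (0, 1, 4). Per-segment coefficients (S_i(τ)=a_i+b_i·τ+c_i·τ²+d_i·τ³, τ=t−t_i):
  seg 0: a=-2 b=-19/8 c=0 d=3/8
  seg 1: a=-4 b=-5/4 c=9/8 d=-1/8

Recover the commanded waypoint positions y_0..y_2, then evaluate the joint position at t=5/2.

y_0=-2 y_1=-4 y_2=-1
S(5/2) = -241/64

y_0 = S_0(0) = a_0 = -2
y_1 = S_1(0) = a_1 = -4
y_2 = S_1(3) = -1
t_q=5/2 is in segment 1 (τ=3/2); S_1(τ)=-241/64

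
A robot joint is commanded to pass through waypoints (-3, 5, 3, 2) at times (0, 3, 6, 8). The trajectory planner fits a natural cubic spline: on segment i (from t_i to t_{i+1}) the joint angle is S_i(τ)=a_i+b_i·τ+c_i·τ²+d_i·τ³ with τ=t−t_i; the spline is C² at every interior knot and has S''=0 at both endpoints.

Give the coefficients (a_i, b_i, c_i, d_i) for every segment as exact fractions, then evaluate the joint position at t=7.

Δ: Δ0=8/3, Δ1=-2/3, Δ2=-1/2
row 1: diag=12, rhs=-20; c'=1/4, d'=-5/3
row 2: denom=10−3·1/4=37/4; d'=(1−3·-5/3)/(37/4)=24/37
back: M2=24/37
back: M1=-5/3−1/4·24/37=-203/111
M: M0=0, M1=-203/111, M2=24/37, M3=0
seg 0: a=-3, c=M0/2=0, d=(M1−M0)/(6·3)=-203/1998, b=Δ0−h0·(2M0+M1)/6=265/74
seg 1: a=5, c=M1/2=-203/222, d=(M2−M1)/(6·3)=275/1998, b=Δ1−h1·(2M1+M2)/6=31/37
seg 2: a=3, c=M2/2=12/37, d=(M3−M2)/(6·2)=-2/37, b=Δ2−h2·(2M2+M3)/6=-69/74
t_q=7 → seg 2, τ=1; S=3+-69/74·τ+12/37·τ²+-2/37·τ³=173/74

  seg 0: a=-3 b=265/74 c=0 d=-203/1998
  seg 1: a=5 b=31/37 c=-203/222 d=275/1998
  seg 2: a=3 b=-69/74 c=12/37 d=-2/37
S(7) = 173/74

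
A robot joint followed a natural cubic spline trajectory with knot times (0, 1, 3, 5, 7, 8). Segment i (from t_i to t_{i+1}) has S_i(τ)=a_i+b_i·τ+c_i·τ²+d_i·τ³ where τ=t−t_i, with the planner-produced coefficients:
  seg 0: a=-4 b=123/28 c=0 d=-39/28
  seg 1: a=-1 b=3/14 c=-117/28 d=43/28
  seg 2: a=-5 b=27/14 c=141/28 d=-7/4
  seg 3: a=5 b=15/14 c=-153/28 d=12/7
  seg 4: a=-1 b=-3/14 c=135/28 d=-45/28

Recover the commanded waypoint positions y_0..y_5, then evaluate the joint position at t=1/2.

y_0=-4 y_1=-1 y_2=-5 y_3=5 y_4=-1 y_5=2
S(1/2) = -443/224

y_0 = S_0(0) = a_0 = -4
y_1 = S_1(0) = a_1 = -1
y_2 = S_2(0) = a_2 = -5
y_3 = S_3(0) = a_3 = 5
y_4 = S_4(0) = a_4 = -1
y_5 = S_4(1) = 2
t_q=1/2 is in segment 0 (τ=1/2); S_0(τ)=-443/224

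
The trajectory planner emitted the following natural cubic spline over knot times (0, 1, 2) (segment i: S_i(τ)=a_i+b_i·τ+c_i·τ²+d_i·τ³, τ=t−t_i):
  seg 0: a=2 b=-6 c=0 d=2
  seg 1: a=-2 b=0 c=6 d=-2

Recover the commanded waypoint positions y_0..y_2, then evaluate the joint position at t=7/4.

y_0 = S_0(0) = a_0 = 2
y_1 = S_1(0) = a_1 = -2
y_2 = S_1(1) = 2
t_q=7/4 is in segment 1 (τ=3/4); S_1(τ)=17/32

y_0=2 y_1=-2 y_2=2
S(7/4) = 17/32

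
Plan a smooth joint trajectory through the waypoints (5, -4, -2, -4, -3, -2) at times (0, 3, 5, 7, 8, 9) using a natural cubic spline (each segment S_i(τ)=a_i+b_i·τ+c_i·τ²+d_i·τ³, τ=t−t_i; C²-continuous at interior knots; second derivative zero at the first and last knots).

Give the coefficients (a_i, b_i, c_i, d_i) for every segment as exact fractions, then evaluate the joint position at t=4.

  seg 0: a=5 b=-1788/397 c=0 d=199/1191
  seg 1: a=-4 b=3/397 c=597/397 d=-200/397
  seg 2: a=-2 b=-9/397 c=-603/397 d=409/794
  seg 3: a=-4 b=33/397 c=624/397 d=-260/397
  seg 4: a=-3 b=501/397 c=-156/397 d=52/397
S(4) = -1188/397

Δ: Δ0=-3, Δ1=1, Δ2=-1, Δ3=1, Δ4=1
row 1: diag=10, rhs=24; c'=1/5, d'=12/5
row 2: denom=8−2·1/5=38/5; d'=(-12−2·12/5)/(38/5)=-42/19
row 3: denom=6−2·5/19=104/19; d'=(12−2·-42/19)/(104/19)=3
row 4: denom=4−1·19/104=397/104; d'=(0−1·3)/(397/104)=-312/397
back: M4=-312/397
back: M3=3−19/104·-312/397=1248/397
back: M2=-42/19−5/19·1248/397=-1206/397
back: M1=12/5−1/5·-1206/397=1194/397
M: M0=0, M1=1194/397, M2=-1206/397, M3=1248/397, M4=-312/397, M5=0
seg 0: a=5, c=M0/2=0, d=(M1−M0)/(6·3)=199/1191, b=Δ0−h0·(2M0+M1)/6=-1788/397
seg 1: a=-4, c=M1/2=597/397, d=(M2−M1)/(6·2)=-200/397, b=Δ1−h1·(2M1+M2)/6=3/397
seg 2: a=-2, c=M2/2=-603/397, d=(M3−M2)/(6·2)=409/794, b=Δ2−h2·(2M2+M3)/6=-9/397
seg 3: a=-4, c=M3/2=624/397, d=(M4−M3)/(6·1)=-260/397, b=Δ3−h3·(2M3+M4)/6=33/397
seg 4: a=-3, c=M4/2=-156/397, d=(M5−M4)/(6·1)=52/397, b=Δ4−h4·(2M4+M5)/6=501/397
t_q=4 → seg 1, τ=1; S=-4+3/397·τ+597/397·τ²+-200/397·τ³=-1188/397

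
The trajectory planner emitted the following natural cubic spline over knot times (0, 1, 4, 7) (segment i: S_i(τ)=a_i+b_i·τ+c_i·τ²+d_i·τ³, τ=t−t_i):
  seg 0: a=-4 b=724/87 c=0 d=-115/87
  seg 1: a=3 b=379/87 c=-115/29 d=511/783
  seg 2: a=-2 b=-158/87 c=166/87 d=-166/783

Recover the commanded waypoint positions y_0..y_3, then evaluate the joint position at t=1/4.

y_0=-4 y_1=3 y_2=-2 y_3=4
S(1/4) = -3601/1856

y_0 = S_0(0) = a_0 = -4
y_1 = S_1(0) = a_1 = 3
y_2 = S_2(0) = a_2 = -2
y_3 = S_2(3) = 4
t_q=1/4 is in segment 0 (τ=1/4); S_0(τ)=-3601/1856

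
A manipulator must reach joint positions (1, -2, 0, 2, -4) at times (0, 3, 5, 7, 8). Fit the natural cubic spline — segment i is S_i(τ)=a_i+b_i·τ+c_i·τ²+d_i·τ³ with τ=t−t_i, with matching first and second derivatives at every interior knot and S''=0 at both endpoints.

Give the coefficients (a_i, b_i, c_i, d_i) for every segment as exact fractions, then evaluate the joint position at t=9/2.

Δ: Δ0=-1, Δ1=1, Δ2=1, Δ3=-6
row 1: diag=10, rhs=12; c'=1/5, d'=6/5
row 2: denom=8−2·1/5=38/5; d'=(0−2·6/5)/(38/5)=-6/19
row 3: denom=6−2·5/19=104/19; d'=(-42−2·-6/19)/(104/19)=-393/52
back: M3=-393/52
back: M2=-6/19−5/19·-393/52=87/52
back: M1=6/5−1/5·87/52=45/52
M: M0=0, M1=45/52, M2=87/52, M3=-393/52, M4=0
seg 0: a=1, c=M0/2=0, d=(M1−M0)/(6·3)=5/104, b=Δ0−h0·(2M0+M1)/6=-149/104
seg 1: a=-2, c=M1/2=45/104, d=(M2−M1)/(6·2)=7/104, b=Δ1−h1·(2M1+M2)/6=-7/52
seg 2: a=0, c=M2/2=87/104, d=(M3−M2)/(6·2)=-10/13, b=Δ2−h2·(2M2+M3)/6=125/52
seg 3: a=2, c=M3/2=-393/104, d=(M4−M3)/(6·1)=131/104, b=Δ3−h3·(2M3+M4)/6=-181/52
t_q=9/2 → seg 1, τ=3/2; S=-2+-7/52·τ+45/104·τ²+7/104·τ³=-833/832

  seg 0: a=1 b=-149/104 c=0 d=5/104
  seg 1: a=-2 b=-7/52 c=45/104 d=7/104
  seg 2: a=0 b=125/52 c=87/104 d=-10/13
  seg 3: a=2 b=-181/52 c=-393/104 d=131/104
S(9/2) = -833/832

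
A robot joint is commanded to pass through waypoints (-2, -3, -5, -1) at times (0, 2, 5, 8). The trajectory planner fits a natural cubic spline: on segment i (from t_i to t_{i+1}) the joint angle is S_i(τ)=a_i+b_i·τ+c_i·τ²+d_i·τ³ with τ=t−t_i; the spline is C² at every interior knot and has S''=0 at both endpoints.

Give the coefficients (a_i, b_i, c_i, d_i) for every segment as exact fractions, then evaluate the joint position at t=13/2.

Δ: Δ0=-1/2, Δ1=-2/3, Δ2=4/3
row 1: diag=10, rhs=-1; c'=3/10, d'=-1/10
row 2: denom=12−3·3/10=111/10; d'=(12−3·-1/10)/(111/10)=41/37
back: M2=41/37
back: M1=-1/10−3/10·41/37=-16/37
M: M0=0, M1=-16/37, M2=41/37, M3=0
seg 0: a=-2, c=M0/2=0, d=(M1−M0)/(6·2)=-4/111, b=Δ0−h0·(2M0+M1)/6=-79/222
seg 1: a=-3, c=M1/2=-8/37, d=(M2−M1)/(6·3)=19/222, b=Δ1−h1·(2M1+M2)/6=-175/222
seg 2: a=-5, c=M2/2=41/74, d=(M3−M2)/(6·3)=-41/666, b=Δ2−h2·(2M2+M3)/6=25/111
t_q=13/2 → seg 2, τ=3/2; S=-5+25/111·τ+41/74·τ²+-41/666·τ³=-2145/592

  seg 0: a=-2 b=-79/222 c=0 d=-4/111
  seg 1: a=-3 b=-175/222 c=-8/37 d=19/222
  seg 2: a=-5 b=25/111 c=41/74 d=-41/666
S(13/2) = -2145/592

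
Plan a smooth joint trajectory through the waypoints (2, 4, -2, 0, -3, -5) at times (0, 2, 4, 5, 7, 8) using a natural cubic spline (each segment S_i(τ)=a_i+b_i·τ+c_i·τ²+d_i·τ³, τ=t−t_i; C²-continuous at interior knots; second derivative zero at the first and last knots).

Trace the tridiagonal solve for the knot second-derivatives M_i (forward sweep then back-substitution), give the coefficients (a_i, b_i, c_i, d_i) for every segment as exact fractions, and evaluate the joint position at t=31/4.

Δ: Δ0=1, Δ1=-3, Δ2=2, Δ3=-3/2, Δ4=-2
row 1: diag=8, rhs=-24; c'=1/4, d'=-3
row 2: denom=6−2·1/4=11/2; d'=(30−2·-3)/(11/2)=72/11
row 3: denom=6−1·2/11=64/11; d'=(-21−1·72/11)/(64/11)=-303/64
row 4: denom=6−2·11/32=85/16; d'=(-3−2·-303/64)/(85/16)=207/170
back: M4=207/170
back: M3=-303/64−11/32·207/170=-438/85
back: M2=72/11−2/11·-438/85=636/85
back: M1=-3−1/4·636/85=-414/85
M: M0=0, M1=-414/85, M2=636/85, M3=-438/85, M4=207/170, M5=0
seg 0: a=2, c=M0/2=0, d=(M1−M0)/(6·2)=-69/170, b=Δ0−h0·(2M0+M1)/6=223/85
seg 1: a=4, c=M1/2=-207/85, d=(M2−M1)/(6·2)=35/34, b=Δ1−h1·(2M1+M2)/6=-191/85
seg 2: a=-2, c=M2/2=318/85, d=(M3−M2)/(6·1)=-179/85, b=Δ2−h2·(2M2+M3)/6=31/85
seg 3: a=0, c=M3/2=-219/85, d=(M4−M3)/(6·2)=361/680, b=Δ3−h3·(2M3+M4)/6=26/17
seg 4: a=-3, c=M4/2=207/340, d=(M5−M4)/(6·1)=-69/340, b=Δ4−h4·(2M4+M5)/6=-409/170
t_q=31/4 → seg 4, τ=3/4; S=-3+-409/170·τ+207/340·τ²+-69/340·τ³=-19791/4352

  seg 0: a=2 b=223/85 c=0 d=-69/170
  seg 1: a=4 b=-191/85 c=-207/85 d=35/34
  seg 2: a=-2 b=31/85 c=318/85 d=-179/85
  seg 3: a=0 b=26/17 c=-219/85 d=361/680
  seg 4: a=-3 b=-409/170 c=207/340 d=-69/340
S(31/4) = -19791/4352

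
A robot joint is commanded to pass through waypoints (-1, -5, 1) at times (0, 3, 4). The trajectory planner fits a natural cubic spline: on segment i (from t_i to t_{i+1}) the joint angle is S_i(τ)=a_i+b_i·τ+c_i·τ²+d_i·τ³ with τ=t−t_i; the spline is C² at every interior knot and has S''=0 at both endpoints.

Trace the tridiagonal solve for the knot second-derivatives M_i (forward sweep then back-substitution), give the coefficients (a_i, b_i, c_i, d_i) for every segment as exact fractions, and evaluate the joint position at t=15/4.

  seg 0: a=-1 b=-49/12 c=0 d=11/36
  seg 1: a=-5 b=25/6 c=11/4 d=-11/12
S(15/4) = -183/256

Δ: Δ0=-4/3, Δ1=6
row 1: diag=8, rhs=44; c'=1/8, d'=11/2
back: M1=11/2
M: M0=0, M1=11/2, M2=0
seg 0: a=-1, c=M0/2=0, d=(M1−M0)/(6·3)=11/36, b=Δ0−h0·(2M0+M1)/6=-49/12
seg 1: a=-5, c=M1/2=11/4, d=(M2−M1)/(6·1)=-11/12, b=Δ1−h1·(2M1+M2)/6=25/6
t_q=15/4 → seg 1, τ=3/4; S=-5+25/6·τ+11/4·τ²+-11/12·τ³=-183/256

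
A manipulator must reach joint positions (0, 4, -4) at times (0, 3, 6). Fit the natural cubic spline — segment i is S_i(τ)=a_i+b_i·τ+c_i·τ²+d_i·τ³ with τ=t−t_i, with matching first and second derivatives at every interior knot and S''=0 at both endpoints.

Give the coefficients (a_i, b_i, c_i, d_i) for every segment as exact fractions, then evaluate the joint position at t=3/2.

Δ: Δ0=4/3, Δ1=-8/3
row 1: diag=12, rhs=-24; c'=1/4, d'=-2
back: M1=-2
M: M0=0, M1=-2, M2=0
seg 0: a=0, c=M0/2=0, d=(M1−M0)/(6·3)=-1/9, b=Δ0−h0·(2M0+M1)/6=7/3
seg 1: a=4, c=M1/2=-1, d=(M2−M1)/(6·3)=1/9, b=Δ1−h1·(2M1+M2)/6=-2/3
t_q=3/2 → seg 0, τ=3/2; S=0+7/3·τ+0·τ²+-1/9·τ³=25/8

  seg 0: a=0 b=7/3 c=0 d=-1/9
  seg 1: a=4 b=-2/3 c=-1 d=1/9
S(3/2) = 25/8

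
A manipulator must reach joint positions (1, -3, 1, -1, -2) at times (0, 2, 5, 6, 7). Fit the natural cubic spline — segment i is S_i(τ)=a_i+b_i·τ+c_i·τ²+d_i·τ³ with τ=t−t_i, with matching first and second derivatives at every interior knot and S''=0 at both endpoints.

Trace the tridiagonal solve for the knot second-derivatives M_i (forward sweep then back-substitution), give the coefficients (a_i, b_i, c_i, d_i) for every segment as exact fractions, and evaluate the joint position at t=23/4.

Δ: Δ0=-2, Δ1=4/3, Δ2=-2, Δ3=-1
row 1: diag=10, rhs=20; c'=3/10, d'=2
row 2: denom=8−3·3/10=71/10; d'=(-20−3·2)/(71/10)=-260/71
row 3: denom=4−1·10/71=274/71; d'=(6−1·-260/71)/(274/71)=343/137
back: M3=343/137
back: M2=-260/71−10/71·343/137=-550/137
back: M1=2−3/10·-550/137=439/137
M: M0=0, M1=439/137, M2=-550/137, M3=343/137, M4=0
seg 0: a=1, c=M0/2=0, d=(M1−M0)/(6·2)=439/1644, b=Δ0−h0·(2M0+M1)/6=-1261/411
seg 1: a=-3, c=M1/2=439/274, d=(M2−M1)/(6·3)=-989/2466, b=Δ1−h1·(2M1+M2)/6=56/411
seg 2: a=1, c=M2/2=-275/137, d=(M3−M2)/(6·1)=893/822, b=Δ2−h2·(2M2+M3)/6=-887/822
seg 3: a=-1, c=M3/2=343/274, d=(M4−M3)/(6·1)=-343/822, b=Δ3−h3·(2M3+M4)/6=-754/411
t_q=23/4 → seg 2, τ=3/4; S=1+-887/822·τ+-275/137·τ²+893/822·τ³=-8419/17536

  seg 0: a=1 b=-1261/411 c=0 d=439/1644
  seg 1: a=-3 b=56/411 c=439/274 d=-989/2466
  seg 2: a=1 b=-887/822 c=-275/137 d=893/822
  seg 3: a=-1 b=-754/411 c=343/274 d=-343/822
S(23/4) = -8419/17536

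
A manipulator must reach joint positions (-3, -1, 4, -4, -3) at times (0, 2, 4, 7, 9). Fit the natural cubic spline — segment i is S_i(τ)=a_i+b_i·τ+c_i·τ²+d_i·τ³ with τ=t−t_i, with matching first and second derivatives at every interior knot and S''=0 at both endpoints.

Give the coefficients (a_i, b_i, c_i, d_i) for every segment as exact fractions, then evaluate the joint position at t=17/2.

Δ: Δ0=1, Δ1=5/2, Δ2=-8/3, Δ3=1/2
row 1: diag=8, rhs=9; c'=1/4, d'=9/8
row 2: denom=10−2·1/4=19/2; d'=(-31−2·9/8)/(19/2)=-7/2
row 3: denom=10−3·6/19=172/19; d'=(19−3·-7/2)/(172/19)=1121/344
back: M3=1121/344
back: M2=-7/2−6/19·1121/344=-779/172
back: M1=9/8−1/4·-779/172=1553/688
M: M0=0, M1=1553/688, M2=-779/172, M3=1121/344, M4=0
seg 0: a=-3, c=M0/2=0, d=(M1−M0)/(6·2)=1553/8256, b=Δ0−h0·(2M0+M1)/6=511/2064
seg 1: a=-1, c=M1/2=1553/1376, d=(M2−M1)/(6·2)=-4669/8256, b=Δ1−h1·(2M1+M2)/6=2585/1032
seg 2: a=4, c=M2/2=-779/344, d=(M3−M2)/(6·3)=893/2064, b=Δ2−h2·(2M2+M3)/6=481/2064
seg 3: a=-4, c=M3/2=1121/688, d=(M4−M3)/(6·2)=-1121/4128, b=Δ3−h3·(2M3+M4)/6=-863/516
t_q=17/2 → seg 3, τ=3/2; S=-4+-863/516·τ+1121/688·τ²+-1121/4128·τ³=-41381/11008

  seg 0: a=-3 b=511/2064 c=0 d=1553/8256
  seg 1: a=-1 b=2585/1032 c=1553/1376 d=-4669/8256
  seg 2: a=4 b=481/2064 c=-779/344 d=893/2064
  seg 3: a=-4 b=-863/516 c=1121/688 d=-1121/4128
S(17/2) = -41381/11008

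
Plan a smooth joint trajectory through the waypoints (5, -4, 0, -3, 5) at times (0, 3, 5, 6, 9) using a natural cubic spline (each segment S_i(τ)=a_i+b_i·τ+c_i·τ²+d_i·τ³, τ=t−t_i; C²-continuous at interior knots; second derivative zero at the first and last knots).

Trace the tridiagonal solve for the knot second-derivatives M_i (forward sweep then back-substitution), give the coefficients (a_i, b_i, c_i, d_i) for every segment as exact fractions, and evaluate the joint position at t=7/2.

  seg 0: a=5 b=-2293/438 c=0 d=979/3942
  seg 1: a=-4 b=322/219 c=979/438 d=-863/876
  seg 2: a=0 b=-103/73 c=-805/219 d=457/219
  seg 3: a=-3 b=-548/219 c=566/219 d=-566/1971
S(7/2) = -6609/2336

Δ: Δ0=-3, Δ1=2, Δ2=-3, Δ3=8/3
row 1: diag=10, rhs=30; c'=1/5, d'=3
row 2: denom=6−2·1/5=28/5; d'=(-30−2·3)/(28/5)=-45/7
row 3: denom=8−1·5/28=219/28; d'=(34−1·-45/7)/(219/28)=1132/219
back: M3=1132/219
back: M2=-45/7−5/28·1132/219=-1610/219
back: M1=3−1/5·-1610/219=979/219
M: M0=0, M1=979/219, M2=-1610/219, M3=1132/219, M4=0
seg 0: a=5, c=M0/2=0, d=(M1−M0)/(6·3)=979/3942, b=Δ0−h0·(2M0+M1)/6=-2293/438
seg 1: a=-4, c=M1/2=979/438, d=(M2−M1)/(6·2)=-863/876, b=Δ1−h1·(2M1+M2)/6=322/219
seg 2: a=0, c=M2/2=-805/219, d=(M3−M2)/(6·1)=457/219, b=Δ2−h2·(2M2+M3)/6=-103/73
seg 3: a=-3, c=M3/2=566/219, d=(M4−M3)/(6·3)=-566/1971, b=Δ3−h3·(2M3+M4)/6=-548/219
t_q=7/2 → seg 1, τ=1/2; S=-4+322/219·τ+979/438·τ²+-863/876·τ³=-6609/2336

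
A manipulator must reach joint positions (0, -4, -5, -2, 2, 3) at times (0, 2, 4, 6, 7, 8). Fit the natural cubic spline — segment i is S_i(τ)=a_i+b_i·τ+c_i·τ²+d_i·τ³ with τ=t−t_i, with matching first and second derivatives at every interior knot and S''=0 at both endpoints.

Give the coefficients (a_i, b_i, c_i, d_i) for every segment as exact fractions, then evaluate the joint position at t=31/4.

  seg 0: a=0 b=-732/313 c=0 d=53/626
  seg 1: a=-4 b=-414/313 c=159/313 d=-121/2504
  seg 2: a=-5 b=81/626 c=273/1252 d=585/2504
  seg 3: a=-2 b=1191/313 c=507/313 d=-446/313
  seg 4: a=2 b=867/313 c=-831/313 d=277/313
S(31/4) = 59243/20032

Δ: Δ0=-2, Δ1=-1/2, Δ2=3/2, Δ3=4, Δ4=1
row 1: diag=8, rhs=9; c'=1/4, d'=9/8
row 2: denom=8−2·1/4=15/2; d'=(12−2·9/8)/(15/2)=13/10
row 3: denom=6−2·4/15=82/15; d'=(15−2·13/10)/(82/15)=93/41
row 4: denom=4−1·15/82=313/82; d'=(-18−1·93/41)/(313/82)=-1662/313
back: M4=-1662/313
back: M3=93/41−15/82·-1662/313=1014/313
back: M2=13/10−4/15·1014/313=273/626
back: M1=9/8−1/4·273/626=318/313
M: M0=0, M1=318/313, M2=273/626, M3=1014/313, M4=-1662/313, M5=0
seg 0: a=0, c=M0/2=0, d=(M1−M0)/(6·2)=53/626, b=Δ0−h0·(2M0+M1)/6=-732/313
seg 1: a=-4, c=M1/2=159/313, d=(M2−M1)/(6·2)=-121/2504, b=Δ1−h1·(2M1+M2)/6=-414/313
seg 2: a=-5, c=M2/2=273/1252, d=(M3−M2)/(6·2)=585/2504, b=Δ2−h2·(2M2+M3)/6=81/626
seg 3: a=-2, c=M3/2=507/313, d=(M4−M3)/(6·1)=-446/313, b=Δ3−h3·(2M3+M4)/6=1191/313
seg 4: a=2, c=M4/2=-831/313, d=(M5−M4)/(6·1)=277/313, b=Δ4−h4·(2M4+M5)/6=867/313
t_q=31/4 → seg 4, τ=3/4; S=2+867/313·τ+-831/313·τ²+277/313·τ³=59243/20032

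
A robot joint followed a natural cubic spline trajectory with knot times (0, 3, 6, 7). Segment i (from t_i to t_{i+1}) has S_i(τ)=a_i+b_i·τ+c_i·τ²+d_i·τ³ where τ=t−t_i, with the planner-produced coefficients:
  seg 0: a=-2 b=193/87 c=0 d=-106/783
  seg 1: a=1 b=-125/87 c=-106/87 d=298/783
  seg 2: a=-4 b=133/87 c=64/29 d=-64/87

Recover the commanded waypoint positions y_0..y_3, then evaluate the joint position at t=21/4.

y_0 = S_0(0) = a_0 = -2
y_1 = S_1(0) = a_1 = 1
y_2 = S_2(0) = a_2 = -4
y_3 = S_2(1) = -1
t_q=21/4 is in segment 1 (τ=9/4); S_1(τ)=-3773/928

y_0=-2 y_1=1 y_2=-4 y_3=-1
S(21/4) = -3773/928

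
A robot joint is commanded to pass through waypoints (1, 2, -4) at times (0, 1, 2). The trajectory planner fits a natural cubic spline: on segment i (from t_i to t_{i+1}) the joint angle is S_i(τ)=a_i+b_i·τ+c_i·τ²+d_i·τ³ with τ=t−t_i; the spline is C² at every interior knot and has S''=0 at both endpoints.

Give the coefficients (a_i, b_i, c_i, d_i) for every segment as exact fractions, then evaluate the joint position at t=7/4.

  seg 0: a=1 b=11/4 c=0 d=-7/4
  seg 1: a=2 b=-5/2 c=-21/4 d=7/4
S(7/4) = -535/256

Δ: Δ0=1, Δ1=-6
row 1: diag=4, rhs=-42; c'=1/4, d'=-21/2
back: M1=-21/2
M: M0=0, M1=-21/2, M2=0
seg 0: a=1, c=M0/2=0, d=(M1−M0)/(6·1)=-7/4, b=Δ0−h0·(2M0+M1)/6=11/4
seg 1: a=2, c=M1/2=-21/4, d=(M2−M1)/(6·1)=7/4, b=Δ1−h1·(2M1+M2)/6=-5/2
t_q=7/4 → seg 1, τ=3/4; S=2+-5/2·τ+-21/4·τ²+7/4·τ³=-535/256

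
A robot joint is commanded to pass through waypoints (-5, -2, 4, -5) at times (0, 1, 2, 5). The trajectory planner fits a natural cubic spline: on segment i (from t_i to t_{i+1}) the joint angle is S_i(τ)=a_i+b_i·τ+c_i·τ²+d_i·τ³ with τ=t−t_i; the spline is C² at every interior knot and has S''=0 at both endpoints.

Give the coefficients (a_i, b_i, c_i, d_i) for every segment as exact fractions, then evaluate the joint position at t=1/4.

Δ: Δ0=3, Δ1=6, Δ2=-3
row 1: diag=4, rhs=18; c'=1/4, d'=9/2
row 2: denom=8−1·1/4=31/4; d'=(-54−1·9/2)/(31/4)=-234/31
back: M2=-234/31
back: M1=9/2−1/4·-234/31=198/31
M: M0=0, M1=198/31, M2=-234/31, M3=0
seg 0: a=-5, c=M0/2=0, d=(M1−M0)/(6·1)=33/31, b=Δ0−h0·(2M0+M1)/6=60/31
seg 1: a=-2, c=M1/2=99/31, d=(M2−M1)/(6·1)=-72/31, b=Δ1−h1·(2M1+M2)/6=159/31
seg 2: a=4, c=M2/2=-117/31, d=(M3−M2)/(6·3)=13/31, b=Δ2−h2·(2M2+M3)/6=141/31
t_q=1/4 → seg 0, τ=1/4; S=-5+60/31·τ+0·τ²+33/31·τ³=-8927/1984

  seg 0: a=-5 b=60/31 c=0 d=33/31
  seg 1: a=-2 b=159/31 c=99/31 d=-72/31
  seg 2: a=4 b=141/31 c=-117/31 d=13/31
S(1/4) = -8927/1984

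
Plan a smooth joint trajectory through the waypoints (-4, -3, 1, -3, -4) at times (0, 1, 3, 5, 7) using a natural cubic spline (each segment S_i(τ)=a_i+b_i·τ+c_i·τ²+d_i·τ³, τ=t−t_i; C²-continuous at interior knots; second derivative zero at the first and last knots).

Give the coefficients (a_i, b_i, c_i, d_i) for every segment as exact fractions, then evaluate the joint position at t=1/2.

Δ: Δ0=1, Δ1=2, Δ2=-2, Δ3=-1/2
row 1: diag=6, rhs=6; c'=1/3, d'=1
row 2: denom=8−2·1/3=22/3; d'=(-24−2·1)/(22/3)=-39/11
row 3: denom=8−2·3/11=82/11; d'=(9−2·-39/11)/(82/11)=177/82
back: M3=177/82
back: M2=-39/11−3/11·177/82=-339/82
back: M1=1−1/3·-339/82=195/82
M: M0=0, M1=195/82, M2=-339/82, M3=177/82, M4=0
seg 0: a=-4, c=M0/2=0, d=(M1−M0)/(6·1)=65/164, b=Δ0−h0·(2M0+M1)/6=99/164
seg 1: a=-3, c=M1/2=195/164, d=(M2−M1)/(6·2)=-89/164, b=Δ1−h1·(2M1+M2)/6=147/82
seg 2: a=1, c=M2/2=-339/164, d=(M3−M2)/(6·2)=43/82, b=Δ2−h2·(2M2+M3)/6=3/82
seg 3: a=-3, c=M3/2=177/164, d=(M4−M3)/(6·2)=-59/328, b=Δ3−h3·(2M3+M4)/6=-159/82
t_q=1/2 → seg 0, τ=1/2; S=-4+99/164·τ+0·τ²+65/164·τ³=-4787/1312

  seg 0: a=-4 b=99/164 c=0 d=65/164
  seg 1: a=-3 b=147/82 c=195/164 d=-89/164
  seg 2: a=1 b=3/82 c=-339/164 d=43/82
  seg 3: a=-3 b=-159/82 c=177/164 d=-59/328
S(1/2) = -4787/1312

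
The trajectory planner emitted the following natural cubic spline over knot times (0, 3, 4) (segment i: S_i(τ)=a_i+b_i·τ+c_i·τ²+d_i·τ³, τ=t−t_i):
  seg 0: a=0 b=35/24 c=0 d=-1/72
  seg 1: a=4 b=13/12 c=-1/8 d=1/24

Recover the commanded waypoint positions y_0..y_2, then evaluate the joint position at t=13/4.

y_0 = S_0(0) = a_0 = 0
y_1 = S_1(0) = a_1 = 4
y_2 = S_1(1) = 5
t_q=13/4 is in segment 1 (τ=1/4); S_1(τ)=2183/512

y_0=0 y_1=4 y_2=5
S(13/4) = 2183/512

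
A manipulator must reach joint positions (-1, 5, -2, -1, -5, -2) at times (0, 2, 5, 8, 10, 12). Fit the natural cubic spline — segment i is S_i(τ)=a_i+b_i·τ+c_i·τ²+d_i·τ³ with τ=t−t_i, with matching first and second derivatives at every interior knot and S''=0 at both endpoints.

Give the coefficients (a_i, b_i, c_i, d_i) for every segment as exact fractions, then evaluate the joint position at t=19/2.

Δ: Δ0=3, Δ1=-7/3, Δ2=1/3, Δ3=-2, Δ4=3/2
row 1: diag=10, rhs=-32; c'=3/10, d'=-16/5
row 2: denom=12−3·3/10=111/10; d'=(16−3·-16/5)/(111/10)=256/111
row 3: denom=10−3·10/37=340/37; d'=(-14−3·256/111)/(340/37)=-387/170
row 4: denom=8−2·37/170=643/85; d'=(21−2·-387/170)/(643/85)=2172/643
back: M4=2172/643
back: M3=-387/170−37/170·2172/643=-3873/1286
back: M2=256/111−10/37·-3873/1286=6019/1929
back: M1=-16/5−3/10·6019/1929=-5319/1286
M: M0=0, M1=-5319/1286, M2=6019/1929, M3=-3873/1286, M4=2172/643, M5=0
seg 0: a=-1, c=M0/2=0, d=(M1−M0)/(6·2)=-1773/5144, b=Δ0−h0·(2M0+M1)/6=5631/1286
seg 1: a=5, c=M1/2=-5319/2572, d=(M2−M1)/(6·3)=27995/69444, b=Δ1−h1·(2M1+M2)/6=156/643
seg 2: a=-2, c=M2/2=6019/3858, d=(M3−M2)/(6·3)=-23657/69444, b=Δ2−h2·(2M2+M3)/6=-3295/2572
seg 3: a=-1, c=M3/2=-3873/2572, d=(M4−M3)/(6·2)=2739/5144, b=Δ3−h3·(2M3+M4)/6=-719/643
seg 4: a=-5, c=M4/2=1086/643, d=(M5−M4)/(6·2)=-181/643, b=Δ4−h4·(2M4+M5)/6=-967/1286
t_q=19/2 → seg 3, τ=3/2; S=-1+-719/643·τ+-3873/2572·τ²+2739/5144·τ³=-175651/41152

  seg 0: a=-1 b=5631/1286 c=0 d=-1773/5144
  seg 1: a=5 b=156/643 c=-5319/2572 d=27995/69444
  seg 2: a=-2 b=-3295/2572 c=6019/3858 d=-23657/69444
  seg 3: a=-1 b=-719/643 c=-3873/2572 d=2739/5144
  seg 4: a=-5 b=-967/1286 c=1086/643 d=-181/643
S(19/2) = -175651/41152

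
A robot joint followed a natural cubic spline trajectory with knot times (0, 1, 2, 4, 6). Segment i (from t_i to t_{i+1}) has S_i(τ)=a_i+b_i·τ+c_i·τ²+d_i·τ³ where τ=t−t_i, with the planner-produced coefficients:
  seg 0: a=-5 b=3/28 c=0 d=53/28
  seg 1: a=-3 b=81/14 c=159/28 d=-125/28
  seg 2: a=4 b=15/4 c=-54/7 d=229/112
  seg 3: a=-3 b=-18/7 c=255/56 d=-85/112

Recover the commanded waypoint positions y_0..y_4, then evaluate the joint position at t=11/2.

y_0=-5 y_1=-3 y_2=4 y_3=-3 y_4=4
S(11/2) = 741/896

y_0 = S_0(0) = a_0 = -5
y_1 = S_1(0) = a_1 = -3
y_2 = S_2(0) = a_2 = 4
y_3 = S_3(0) = a_3 = -3
y_4 = S_3(2) = 4
t_q=11/2 is in segment 3 (τ=3/2); S_3(τ)=741/896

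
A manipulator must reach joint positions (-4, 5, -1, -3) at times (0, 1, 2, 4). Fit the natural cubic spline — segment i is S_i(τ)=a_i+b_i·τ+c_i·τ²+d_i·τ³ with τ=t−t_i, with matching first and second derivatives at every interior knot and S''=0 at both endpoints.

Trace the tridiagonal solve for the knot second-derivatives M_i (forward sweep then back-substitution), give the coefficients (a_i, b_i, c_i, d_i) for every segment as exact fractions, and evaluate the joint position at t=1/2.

  seg 0: a=-4 b=302/23 c=0 d=-95/23
  seg 1: a=5 b=17/23 c=-285/23 d=130/23
  seg 2: a=-1 b=-163/23 c=105/23 d=-35/46
S(1/2) = 377/184

Δ: Δ0=9, Δ1=-6, Δ2=-1
row 1: diag=4, rhs=-90; c'=1/4, d'=-45/2
row 2: denom=6−1·1/4=23/4; d'=(30−1·-45/2)/(23/4)=210/23
back: M2=210/23
back: M1=-45/2−1/4·210/23=-570/23
M: M0=0, M1=-570/23, M2=210/23, M3=0
seg 0: a=-4, c=M0/2=0, d=(M1−M0)/(6·1)=-95/23, b=Δ0−h0·(2M0+M1)/6=302/23
seg 1: a=5, c=M1/2=-285/23, d=(M2−M1)/(6·1)=130/23, b=Δ1−h1·(2M1+M2)/6=17/23
seg 2: a=-1, c=M2/2=105/23, d=(M3−M2)/(6·2)=-35/46, b=Δ2−h2·(2M2+M3)/6=-163/23
t_q=1/2 → seg 0, τ=1/2; S=-4+302/23·τ+0·τ²+-95/23·τ³=377/184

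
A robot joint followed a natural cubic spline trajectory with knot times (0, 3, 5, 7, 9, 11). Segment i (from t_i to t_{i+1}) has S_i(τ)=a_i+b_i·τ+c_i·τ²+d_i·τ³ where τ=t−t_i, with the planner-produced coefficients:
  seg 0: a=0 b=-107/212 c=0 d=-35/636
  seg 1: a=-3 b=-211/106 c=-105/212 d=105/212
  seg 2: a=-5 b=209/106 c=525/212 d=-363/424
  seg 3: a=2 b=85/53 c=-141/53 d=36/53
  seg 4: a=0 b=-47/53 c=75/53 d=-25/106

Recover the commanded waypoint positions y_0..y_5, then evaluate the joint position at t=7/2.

y_0 = S_0(0) = a_0 = 0
y_1 = S_1(0) = a_1 = -3
y_2 = S_2(0) = a_2 = -5
y_3 = S_3(0) = a_3 = 2
y_4 = S_4(0) = a_4 = 0
y_5 = S_4(2) = 2
t_q=7/2 is in segment 1 (τ=1/2); S_1(τ)=-6881/1696

y_0=0 y_1=-3 y_2=-5 y_3=2 y_4=0 y_5=2
S(7/2) = -6881/1696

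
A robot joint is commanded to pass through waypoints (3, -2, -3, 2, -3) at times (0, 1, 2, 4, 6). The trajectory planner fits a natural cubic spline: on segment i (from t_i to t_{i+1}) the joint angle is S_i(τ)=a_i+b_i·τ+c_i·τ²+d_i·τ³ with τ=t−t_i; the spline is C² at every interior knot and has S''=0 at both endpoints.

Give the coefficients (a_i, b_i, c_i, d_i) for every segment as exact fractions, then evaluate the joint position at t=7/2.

Δ: Δ0=-5, Δ1=-1, Δ2=5/2, Δ3=-5/2
row 1: diag=4, rhs=24; c'=1/4, d'=6
row 2: denom=6−1·1/4=23/4; d'=(21−1·6)/(23/4)=60/23
row 3: denom=8−2·8/23=168/23; d'=(-30−2·60/23)/(168/23)=-135/28
back: M3=-135/28
back: M2=60/23−8/23·-135/28=30/7
back: M1=6−1/4·30/7=69/14
M: M0=0, M1=69/14, M2=30/7, M3=-135/28, M4=0
seg 0: a=3, c=M0/2=0, d=(M1−M0)/(6·1)=23/28, b=Δ0−h0·(2M0+M1)/6=-163/28
seg 1: a=-2, c=M1/2=69/28, d=(M2−M1)/(6·1)=-3/28, b=Δ1−h1·(2M1+M2)/6=-47/14
seg 2: a=-3, c=M2/2=15/7, d=(M3−M2)/(6·2)=-85/112, b=Δ2−h2·(2M2+M3)/6=5/4
seg 3: a=2, c=M3/2=-135/56, d=(M4−M3)/(6·2)=45/112, b=Δ3−h3·(2M3+M4)/6=5/7
t_q=7/2 → seg 2, τ=3/2; S=-3+5/4·τ+15/7·τ²+-85/112·τ³=1017/896

  seg 0: a=3 b=-163/28 c=0 d=23/28
  seg 1: a=-2 b=-47/14 c=69/28 d=-3/28
  seg 2: a=-3 b=5/4 c=15/7 d=-85/112
  seg 3: a=2 b=5/7 c=-135/56 d=45/112
S(7/2) = 1017/896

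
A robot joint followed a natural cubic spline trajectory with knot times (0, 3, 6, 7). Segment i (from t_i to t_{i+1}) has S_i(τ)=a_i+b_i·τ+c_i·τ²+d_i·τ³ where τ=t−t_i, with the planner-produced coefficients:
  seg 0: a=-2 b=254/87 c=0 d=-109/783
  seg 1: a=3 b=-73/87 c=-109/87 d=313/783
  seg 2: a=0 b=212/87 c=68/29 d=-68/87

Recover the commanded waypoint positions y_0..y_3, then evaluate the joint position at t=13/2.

y_0=-2 y_1=3 y_2=0 y_3=4
S(13/2) = 99/58

y_0 = S_0(0) = a_0 = -2
y_1 = S_1(0) = a_1 = 3
y_2 = S_2(0) = a_2 = 0
y_3 = S_2(1) = 4
t_q=13/2 is in segment 2 (τ=1/2); S_2(τ)=99/58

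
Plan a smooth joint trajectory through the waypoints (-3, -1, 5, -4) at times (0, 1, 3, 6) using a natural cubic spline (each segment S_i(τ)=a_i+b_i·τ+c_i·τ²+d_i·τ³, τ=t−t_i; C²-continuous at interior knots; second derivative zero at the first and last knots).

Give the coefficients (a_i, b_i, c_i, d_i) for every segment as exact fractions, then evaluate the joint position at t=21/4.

Δ: Δ0=2, Δ1=3, Δ2=-3
row 1: diag=6, rhs=6; c'=1/3, d'=1
row 2: denom=10−2·1/3=28/3; d'=(-36−2·1)/(28/3)=-57/14
back: M2=-57/14
back: M1=1−1/3·-57/14=33/14
M: M0=0, M1=33/14, M2=-57/14, M3=0
seg 0: a=-3, c=M0/2=0, d=(M1−M0)/(6·1)=11/28, b=Δ0−h0·(2M0+M1)/6=45/28
seg 1: a=-1, c=M1/2=33/28, d=(M2−M1)/(6·2)=-15/28, b=Δ1−h1·(2M1+M2)/6=39/14
seg 2: a=5, c=M2/2=-57/28, d=(M3−M2)/(6·3)=19/84, b=Δ2−h2·(2M2+M3)/6=15/14
t_q=21/4 → seg 2, τ=9/4; S=5+15/14·τ+-57/28·τ²+19/84·τ³=-571/1792

  seg 0: a=-3 b=45/28 c=0 d=11/28
  seg 1: a=-1 b=39/14 c=33/28 d=-15/28
  seg 2: a=5 b=15/14 c=-57/28 d=19/84
S(21/4) = -571/1792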